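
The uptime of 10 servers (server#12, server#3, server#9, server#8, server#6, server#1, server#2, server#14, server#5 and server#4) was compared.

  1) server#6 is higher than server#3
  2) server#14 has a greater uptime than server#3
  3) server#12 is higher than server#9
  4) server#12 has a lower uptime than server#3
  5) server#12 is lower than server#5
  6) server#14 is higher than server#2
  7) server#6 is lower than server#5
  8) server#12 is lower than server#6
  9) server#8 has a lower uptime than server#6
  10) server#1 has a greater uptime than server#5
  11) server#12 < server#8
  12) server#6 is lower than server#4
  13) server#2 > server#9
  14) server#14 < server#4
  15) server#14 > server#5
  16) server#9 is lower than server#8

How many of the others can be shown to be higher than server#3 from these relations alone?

5

From server#3 the given relations immediately reach server#6, server#14.
From those, server#5, server#4 — 4 in total.
From those, server#1 — 5 in total.
No other element is forced above server#3 by the given relations, so the count is 5.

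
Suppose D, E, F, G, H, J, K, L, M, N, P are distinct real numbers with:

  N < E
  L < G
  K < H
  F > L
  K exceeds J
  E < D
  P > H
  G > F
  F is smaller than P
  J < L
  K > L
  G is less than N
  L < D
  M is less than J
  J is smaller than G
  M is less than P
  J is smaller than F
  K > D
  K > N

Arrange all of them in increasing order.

Each adjacent pair is fixed by a given relation: M < J; J < L; L < F; F < G; G < N; N < E; E < D; D < K; K < H; H < P. Chaining them end to end gives the full order.

M < J < L < F < G < N < E < D < K < H < P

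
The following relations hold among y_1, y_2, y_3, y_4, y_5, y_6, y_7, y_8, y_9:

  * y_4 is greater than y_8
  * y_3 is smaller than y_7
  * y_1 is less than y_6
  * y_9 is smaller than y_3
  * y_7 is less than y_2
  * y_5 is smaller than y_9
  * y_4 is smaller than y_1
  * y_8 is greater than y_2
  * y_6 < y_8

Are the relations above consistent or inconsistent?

inconsistent

Chaining the given relations yields y_8 < y_4 < y_1 < y_6, so y_8 < y_6. But one relation states y_6 < y_8. These cannot both hold.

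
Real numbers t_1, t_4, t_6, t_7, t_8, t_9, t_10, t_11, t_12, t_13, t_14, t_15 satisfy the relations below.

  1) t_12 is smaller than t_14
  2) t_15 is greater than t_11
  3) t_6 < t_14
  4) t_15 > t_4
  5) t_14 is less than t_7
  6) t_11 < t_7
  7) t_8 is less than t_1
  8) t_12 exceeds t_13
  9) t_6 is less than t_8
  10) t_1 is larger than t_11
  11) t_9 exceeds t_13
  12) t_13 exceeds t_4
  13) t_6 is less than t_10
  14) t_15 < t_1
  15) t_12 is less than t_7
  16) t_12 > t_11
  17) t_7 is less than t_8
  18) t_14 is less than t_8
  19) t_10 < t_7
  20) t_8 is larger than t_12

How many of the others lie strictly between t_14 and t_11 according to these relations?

Chaining upward from t_11 reaches: t_12, t_15, t_7, t_8, t_1.
Chaining downward from t_14 reaches: t_4, t_6, t_13, t_12.
Strictly between t_11 and t_14 are those in both lists: t_12 — 1 element.

1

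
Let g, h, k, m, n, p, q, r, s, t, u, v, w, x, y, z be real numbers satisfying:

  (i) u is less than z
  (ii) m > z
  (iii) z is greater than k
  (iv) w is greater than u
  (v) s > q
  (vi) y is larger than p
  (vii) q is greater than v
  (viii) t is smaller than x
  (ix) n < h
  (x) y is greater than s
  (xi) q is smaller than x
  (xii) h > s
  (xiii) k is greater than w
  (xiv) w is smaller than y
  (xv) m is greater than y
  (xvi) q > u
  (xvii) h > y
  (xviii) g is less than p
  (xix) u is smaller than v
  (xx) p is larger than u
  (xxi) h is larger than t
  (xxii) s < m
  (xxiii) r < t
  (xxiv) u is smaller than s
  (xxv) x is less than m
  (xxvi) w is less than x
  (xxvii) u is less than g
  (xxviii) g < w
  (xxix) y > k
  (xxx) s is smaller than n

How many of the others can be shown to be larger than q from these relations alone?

Directly above q: s, x.
One step further: n, y, h, m (6 so far).
Nothing else is reachable above q; 6 in all.

6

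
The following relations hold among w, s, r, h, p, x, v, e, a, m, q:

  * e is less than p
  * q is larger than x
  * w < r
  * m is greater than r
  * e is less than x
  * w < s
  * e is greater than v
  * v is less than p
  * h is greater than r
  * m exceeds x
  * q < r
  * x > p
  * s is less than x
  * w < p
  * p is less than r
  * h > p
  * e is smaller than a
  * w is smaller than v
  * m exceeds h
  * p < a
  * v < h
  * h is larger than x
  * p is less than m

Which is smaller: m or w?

w

The relevant relations are w < v; v < e; e < p; p < x; x < q; q < r; r < h; h < m.
Chaining these gives w < v < e < p < x < q < r < h < m.
So w < m; w is the smaller of the two.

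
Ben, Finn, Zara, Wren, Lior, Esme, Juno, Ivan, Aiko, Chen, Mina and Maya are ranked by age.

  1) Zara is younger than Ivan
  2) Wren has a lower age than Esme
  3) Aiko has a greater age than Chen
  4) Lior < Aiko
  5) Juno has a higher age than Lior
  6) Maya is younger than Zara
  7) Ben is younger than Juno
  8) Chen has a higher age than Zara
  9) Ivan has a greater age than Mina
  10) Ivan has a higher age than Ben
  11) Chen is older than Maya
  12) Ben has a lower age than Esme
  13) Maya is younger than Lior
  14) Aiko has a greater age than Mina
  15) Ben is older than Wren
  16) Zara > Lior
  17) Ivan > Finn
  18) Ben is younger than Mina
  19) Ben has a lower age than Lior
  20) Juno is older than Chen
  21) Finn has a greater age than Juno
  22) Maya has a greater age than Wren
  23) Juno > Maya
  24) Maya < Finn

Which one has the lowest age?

Wren

Chaining upward from Wren: directly above it, Maya, Ben, Esme; then Lior, Zara, Chen, Mina, Juno, Finn, Ivan; then Aiko.
That covers every other element, and nothing is given below Wren, so Wren is the lowest age.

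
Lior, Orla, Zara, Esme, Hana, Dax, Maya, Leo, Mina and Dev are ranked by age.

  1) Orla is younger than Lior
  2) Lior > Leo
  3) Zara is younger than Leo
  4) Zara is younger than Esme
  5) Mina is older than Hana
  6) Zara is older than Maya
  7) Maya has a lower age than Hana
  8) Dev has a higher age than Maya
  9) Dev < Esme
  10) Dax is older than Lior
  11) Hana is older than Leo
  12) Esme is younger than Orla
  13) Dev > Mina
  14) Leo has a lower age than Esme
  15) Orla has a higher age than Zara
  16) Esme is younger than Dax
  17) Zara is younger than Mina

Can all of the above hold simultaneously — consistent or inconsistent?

consistent

Every relation is compatible with Maya < Zara < Leo < Hana < Mina < Dev < Esme < Orla < Lior < Dax; the set is consistent.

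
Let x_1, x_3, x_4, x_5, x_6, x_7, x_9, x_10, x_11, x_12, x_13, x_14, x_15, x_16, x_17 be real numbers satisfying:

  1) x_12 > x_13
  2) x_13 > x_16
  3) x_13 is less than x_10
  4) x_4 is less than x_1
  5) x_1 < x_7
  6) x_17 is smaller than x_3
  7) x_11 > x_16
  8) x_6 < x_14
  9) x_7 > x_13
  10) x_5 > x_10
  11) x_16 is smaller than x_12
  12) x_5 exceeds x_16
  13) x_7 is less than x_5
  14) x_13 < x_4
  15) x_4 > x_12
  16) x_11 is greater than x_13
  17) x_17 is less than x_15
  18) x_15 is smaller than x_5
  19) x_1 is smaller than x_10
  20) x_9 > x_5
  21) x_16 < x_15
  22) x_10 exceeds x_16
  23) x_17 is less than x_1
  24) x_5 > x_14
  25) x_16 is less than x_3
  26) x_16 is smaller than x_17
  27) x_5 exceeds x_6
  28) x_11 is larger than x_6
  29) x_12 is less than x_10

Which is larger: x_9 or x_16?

x_9

The relevant relations are x_16 < x_13; x_13 < x_12; x_12 < x_4; x_4 < x_1; x_1 < x_7; x_7 < x_5; x_5 < x_9.
Together: x_16 < x_13 < x_12 < x_4 < x_1 < x_7 < x_5 < x_9.
So x_16 < x_9; x_9 is the larger of the two.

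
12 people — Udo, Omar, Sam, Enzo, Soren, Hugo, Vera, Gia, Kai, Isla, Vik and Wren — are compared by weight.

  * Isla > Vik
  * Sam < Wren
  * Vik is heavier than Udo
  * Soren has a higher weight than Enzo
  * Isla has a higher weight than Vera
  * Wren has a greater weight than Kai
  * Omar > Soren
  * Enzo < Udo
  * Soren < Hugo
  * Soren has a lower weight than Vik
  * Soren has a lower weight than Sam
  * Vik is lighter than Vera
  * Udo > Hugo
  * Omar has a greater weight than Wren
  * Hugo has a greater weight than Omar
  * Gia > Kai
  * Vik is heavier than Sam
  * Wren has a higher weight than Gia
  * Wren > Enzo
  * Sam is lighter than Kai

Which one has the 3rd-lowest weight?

Piecing the relations together gives one ordering: Enzo < Soren < Sam < Kai < Gia < Wren < Omar < Hugo < Udo < Vik < Vera < Isla.
Counting 3 from the smallest end gives Sam.

Sam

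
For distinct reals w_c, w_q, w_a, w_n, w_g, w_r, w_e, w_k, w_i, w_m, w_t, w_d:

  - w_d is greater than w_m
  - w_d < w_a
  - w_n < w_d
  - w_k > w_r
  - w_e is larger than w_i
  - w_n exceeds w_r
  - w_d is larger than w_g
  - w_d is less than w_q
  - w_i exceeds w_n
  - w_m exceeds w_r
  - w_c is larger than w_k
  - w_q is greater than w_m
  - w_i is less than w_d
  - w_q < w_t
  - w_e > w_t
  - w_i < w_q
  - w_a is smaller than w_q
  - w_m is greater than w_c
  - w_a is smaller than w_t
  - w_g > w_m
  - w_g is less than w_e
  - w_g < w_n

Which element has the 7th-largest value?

w_n

Piecing the relations together gives one ordering: w_r < w_k < w_c < w_m < w_g < w_n < w_i < w_d < w_a < w_q < w_t < w_e.
Counting 7 from the largest end gives w_n.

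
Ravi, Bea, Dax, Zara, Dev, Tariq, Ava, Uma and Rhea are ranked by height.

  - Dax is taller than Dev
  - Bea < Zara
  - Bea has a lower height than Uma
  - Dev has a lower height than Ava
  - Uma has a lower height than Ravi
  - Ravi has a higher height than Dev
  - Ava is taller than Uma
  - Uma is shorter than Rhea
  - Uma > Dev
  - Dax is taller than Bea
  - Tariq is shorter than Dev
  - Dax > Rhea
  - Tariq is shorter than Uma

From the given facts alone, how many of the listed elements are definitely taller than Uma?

Directly above Uma: Ava, Rhea, Ravi.
One step further: Dax (4 so far).
Nothing else is reachable above Uma; 4 in all.

4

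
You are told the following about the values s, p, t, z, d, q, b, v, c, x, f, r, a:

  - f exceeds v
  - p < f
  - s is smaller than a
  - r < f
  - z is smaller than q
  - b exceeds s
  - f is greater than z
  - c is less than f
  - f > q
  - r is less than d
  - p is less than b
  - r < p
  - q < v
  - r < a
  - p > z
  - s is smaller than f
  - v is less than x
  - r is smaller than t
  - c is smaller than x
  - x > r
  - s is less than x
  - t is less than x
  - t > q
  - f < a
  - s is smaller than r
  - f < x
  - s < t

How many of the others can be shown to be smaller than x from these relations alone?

Directly below x: c, s, r, v, f, t.
One step further: z, q, p (9 so far).
Nothing else is reachable below x; 9 in all.

9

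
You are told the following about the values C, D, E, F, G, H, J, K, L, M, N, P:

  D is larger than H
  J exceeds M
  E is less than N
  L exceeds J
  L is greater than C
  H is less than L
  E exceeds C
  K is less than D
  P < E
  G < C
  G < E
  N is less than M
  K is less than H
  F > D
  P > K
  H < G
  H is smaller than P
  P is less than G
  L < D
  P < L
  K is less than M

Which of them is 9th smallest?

J

Chaining the given pairs: K < H < P < G < C < E < N < M < J < L < D < F.
Counting 9 from the smallest end gives J.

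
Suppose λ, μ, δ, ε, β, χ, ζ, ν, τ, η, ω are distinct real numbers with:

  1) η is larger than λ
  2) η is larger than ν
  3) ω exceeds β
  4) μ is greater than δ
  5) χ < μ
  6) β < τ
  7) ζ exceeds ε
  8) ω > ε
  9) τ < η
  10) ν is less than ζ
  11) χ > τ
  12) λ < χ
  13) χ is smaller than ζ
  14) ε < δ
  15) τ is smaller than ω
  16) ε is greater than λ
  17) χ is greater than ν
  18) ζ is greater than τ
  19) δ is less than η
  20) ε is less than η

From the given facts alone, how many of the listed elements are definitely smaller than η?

Directly below η: λ, ν, ε, τ, δ.
One step further: β (6 so far).
Nothing else is reachable below η; 6 in all.

6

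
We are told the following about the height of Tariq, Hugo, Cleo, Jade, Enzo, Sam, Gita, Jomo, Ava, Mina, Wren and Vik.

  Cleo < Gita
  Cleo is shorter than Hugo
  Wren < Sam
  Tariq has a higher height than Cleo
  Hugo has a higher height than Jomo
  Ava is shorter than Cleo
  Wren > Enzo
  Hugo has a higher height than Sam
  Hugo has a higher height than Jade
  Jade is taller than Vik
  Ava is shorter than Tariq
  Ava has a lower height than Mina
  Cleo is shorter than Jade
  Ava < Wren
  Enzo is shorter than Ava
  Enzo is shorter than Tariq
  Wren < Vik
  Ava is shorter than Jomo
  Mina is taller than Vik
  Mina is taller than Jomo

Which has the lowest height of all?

Enzo

Chaining upward from Enzo: directly above it, Ava, Wren, Tariq; then Cleo, Jomo, Vik, Sam, Mina; then Gita, Jade, Hugo.
That covers every other element, and nothing is given below Enzo, so Enzo is the lowest height.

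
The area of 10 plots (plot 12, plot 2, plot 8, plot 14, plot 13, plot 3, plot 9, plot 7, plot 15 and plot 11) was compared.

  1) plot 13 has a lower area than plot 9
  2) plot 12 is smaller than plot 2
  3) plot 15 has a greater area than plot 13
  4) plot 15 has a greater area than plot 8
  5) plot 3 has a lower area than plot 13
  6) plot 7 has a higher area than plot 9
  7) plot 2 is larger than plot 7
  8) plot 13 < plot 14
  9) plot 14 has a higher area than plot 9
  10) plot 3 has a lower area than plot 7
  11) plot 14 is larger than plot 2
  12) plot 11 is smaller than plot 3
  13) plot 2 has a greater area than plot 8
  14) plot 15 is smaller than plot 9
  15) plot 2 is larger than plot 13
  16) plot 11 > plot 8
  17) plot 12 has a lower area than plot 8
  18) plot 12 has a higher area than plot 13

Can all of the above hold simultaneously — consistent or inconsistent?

Chaining the given relations yields plot 11 < plot 3 < plot 13 < plot 12 < plot 8, so plot 11 < plot 8. But one relation states plot 8 < plot 11. These cannot both hold.

inconsistent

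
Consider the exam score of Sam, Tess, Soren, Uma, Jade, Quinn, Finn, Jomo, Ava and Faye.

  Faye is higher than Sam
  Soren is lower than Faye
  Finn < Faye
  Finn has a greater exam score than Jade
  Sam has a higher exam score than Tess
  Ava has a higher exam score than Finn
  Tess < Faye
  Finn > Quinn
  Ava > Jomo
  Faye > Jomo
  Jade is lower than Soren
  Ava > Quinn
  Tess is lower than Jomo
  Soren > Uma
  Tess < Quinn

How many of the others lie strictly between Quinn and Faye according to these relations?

Chaining upward from Quinn reaches: Finn, Ava.
Chaining downward from Faye reaches: Tess, Jade, Finn, Uma, Soren, Sam, Jomo.
Strictly between Quinn and Faye are those in both lists: Finn — 1 element.

1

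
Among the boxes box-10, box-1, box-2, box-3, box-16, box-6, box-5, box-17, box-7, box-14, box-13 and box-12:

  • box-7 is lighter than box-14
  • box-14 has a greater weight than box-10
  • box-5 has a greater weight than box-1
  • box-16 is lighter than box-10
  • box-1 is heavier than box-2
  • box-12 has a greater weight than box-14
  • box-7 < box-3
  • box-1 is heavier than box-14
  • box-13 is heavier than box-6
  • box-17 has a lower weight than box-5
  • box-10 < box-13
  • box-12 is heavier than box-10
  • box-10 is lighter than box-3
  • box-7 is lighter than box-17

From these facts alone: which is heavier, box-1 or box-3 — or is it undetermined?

undetermined

Following every chain through box-3: below box-3 we get box-7, box-16, box-10.
box-1 is not reached, and no chain runs the other way from box-1 to box-3.
So the given relations leave the order of box-3 and box-1 undetermined.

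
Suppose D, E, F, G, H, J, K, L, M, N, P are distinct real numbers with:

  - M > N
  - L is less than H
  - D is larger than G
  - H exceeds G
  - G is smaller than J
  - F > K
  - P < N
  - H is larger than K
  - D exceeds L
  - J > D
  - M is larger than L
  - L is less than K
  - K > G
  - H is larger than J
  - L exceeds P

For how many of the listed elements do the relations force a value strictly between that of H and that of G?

3

The relations place G below H. An element lies strictly between them when it is forced above G and also forced below H.
Above G: {K, D, J, F}. Below H: {P, L, K, D, J}.
Intersection: {K, D, J} — 3.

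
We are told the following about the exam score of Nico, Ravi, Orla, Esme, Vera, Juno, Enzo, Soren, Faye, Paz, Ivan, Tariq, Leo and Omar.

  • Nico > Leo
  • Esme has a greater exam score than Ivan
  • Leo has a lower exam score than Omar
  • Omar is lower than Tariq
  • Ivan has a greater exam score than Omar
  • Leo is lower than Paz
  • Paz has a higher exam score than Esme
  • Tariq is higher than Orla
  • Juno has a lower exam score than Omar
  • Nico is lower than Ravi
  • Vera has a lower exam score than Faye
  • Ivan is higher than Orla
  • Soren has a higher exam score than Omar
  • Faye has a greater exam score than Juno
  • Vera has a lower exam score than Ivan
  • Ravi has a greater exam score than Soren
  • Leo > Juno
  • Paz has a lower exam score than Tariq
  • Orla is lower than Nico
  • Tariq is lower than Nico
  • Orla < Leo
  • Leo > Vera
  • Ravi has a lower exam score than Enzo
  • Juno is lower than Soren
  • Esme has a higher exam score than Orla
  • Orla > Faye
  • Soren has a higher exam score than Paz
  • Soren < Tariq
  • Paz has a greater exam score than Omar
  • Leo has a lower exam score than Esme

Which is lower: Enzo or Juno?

Juno

Following the relations from Juno: Juno < Faye < Orla < Leo < Omar < Ivan < Esme < Paz < Soren < Tariq < Nico < Ravi < Enzo.
So Juno < Enzo; Juno is the lower of the two.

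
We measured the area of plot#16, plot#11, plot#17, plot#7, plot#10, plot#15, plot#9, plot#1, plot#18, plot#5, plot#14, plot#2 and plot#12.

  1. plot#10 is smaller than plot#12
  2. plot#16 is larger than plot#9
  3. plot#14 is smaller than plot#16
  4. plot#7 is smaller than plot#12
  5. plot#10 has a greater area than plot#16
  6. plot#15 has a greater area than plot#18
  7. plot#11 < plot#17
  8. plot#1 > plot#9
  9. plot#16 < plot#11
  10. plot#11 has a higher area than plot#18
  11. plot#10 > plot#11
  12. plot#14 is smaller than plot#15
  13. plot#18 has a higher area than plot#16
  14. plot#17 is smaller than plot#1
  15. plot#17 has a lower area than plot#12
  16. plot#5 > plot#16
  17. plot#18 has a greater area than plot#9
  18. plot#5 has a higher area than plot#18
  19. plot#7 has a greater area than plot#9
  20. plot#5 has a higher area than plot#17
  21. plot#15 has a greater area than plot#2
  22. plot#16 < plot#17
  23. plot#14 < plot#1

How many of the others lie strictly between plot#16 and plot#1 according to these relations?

3

The relations place plot#16 below plot#1. An element lies strictly between them when it is forced above plot#16 and also forced below plot#1.
Above plot#16: {plot#18, plot#11, plot#10, plot#17, plot#15, plot#5, plot#12}. Below plot#1: {plot#9, plot#14, plot#18, plot#11, plot#17}.
Intersection: {plot#18, plot#11, plot#17} — 3.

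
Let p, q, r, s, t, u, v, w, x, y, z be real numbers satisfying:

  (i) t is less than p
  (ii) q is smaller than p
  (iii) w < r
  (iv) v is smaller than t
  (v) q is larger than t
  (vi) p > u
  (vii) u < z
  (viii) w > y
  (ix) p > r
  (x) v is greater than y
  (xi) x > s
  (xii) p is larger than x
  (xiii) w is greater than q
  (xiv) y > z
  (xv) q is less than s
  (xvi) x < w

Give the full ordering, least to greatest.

u < z < y < v < t < q < s < x < w < r < p

Each adjacent pair is fixed by a given relation: u < z; z < y; y < v; v < t; t < q; q < s; s < x; x < w; w < r; r < p. Chaining them end to end gives the full order.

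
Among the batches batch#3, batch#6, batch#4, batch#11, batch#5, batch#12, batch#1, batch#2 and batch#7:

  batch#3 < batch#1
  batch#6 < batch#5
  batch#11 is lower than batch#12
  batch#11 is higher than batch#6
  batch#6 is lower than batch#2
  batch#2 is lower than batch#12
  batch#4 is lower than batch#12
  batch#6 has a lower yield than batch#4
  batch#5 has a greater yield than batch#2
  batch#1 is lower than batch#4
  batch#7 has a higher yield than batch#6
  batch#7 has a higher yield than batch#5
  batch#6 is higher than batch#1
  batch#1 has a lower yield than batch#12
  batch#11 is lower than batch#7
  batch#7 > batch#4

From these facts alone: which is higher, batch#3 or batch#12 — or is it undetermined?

batch#12

batch#3 < batch#1 and batch#1 < batch#6 give batch#3 < batch#6.
Then batch#6 < batch#4 extends the chain to batch#4.
With batch#4 < batch#12: batch#3 < batch#1 < batch#6 < batch#4 < batch#12.
So batch#12 is higher.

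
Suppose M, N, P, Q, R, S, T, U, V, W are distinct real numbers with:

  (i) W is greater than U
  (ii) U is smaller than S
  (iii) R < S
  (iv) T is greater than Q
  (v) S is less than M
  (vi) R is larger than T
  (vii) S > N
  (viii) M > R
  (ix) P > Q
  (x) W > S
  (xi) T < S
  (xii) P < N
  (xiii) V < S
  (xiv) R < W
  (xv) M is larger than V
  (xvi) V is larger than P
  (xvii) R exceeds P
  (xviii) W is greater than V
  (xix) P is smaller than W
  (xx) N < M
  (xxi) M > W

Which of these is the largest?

Q is not greatest since Q < P; U is not greatest since U < W; P is not greatest since P < V; N is not greatest since N < S; T is not greatest since T < R; V is not greatest since V < S; R is not greatest since R < W; S is not greatest since S < M; W is not greatest since W < M.
Only M has nothing above it, so M is the largest.

M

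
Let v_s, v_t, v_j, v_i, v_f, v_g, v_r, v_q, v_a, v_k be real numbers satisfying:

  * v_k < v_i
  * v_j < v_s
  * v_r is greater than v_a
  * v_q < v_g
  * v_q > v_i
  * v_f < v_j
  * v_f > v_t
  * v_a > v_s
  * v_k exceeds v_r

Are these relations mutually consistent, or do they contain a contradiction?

Every relation is compatible with v_t < v_f < v_j < v_s < v_a < v_r < v_k < v_i < v_q < v_g; the set is consistent.

consistent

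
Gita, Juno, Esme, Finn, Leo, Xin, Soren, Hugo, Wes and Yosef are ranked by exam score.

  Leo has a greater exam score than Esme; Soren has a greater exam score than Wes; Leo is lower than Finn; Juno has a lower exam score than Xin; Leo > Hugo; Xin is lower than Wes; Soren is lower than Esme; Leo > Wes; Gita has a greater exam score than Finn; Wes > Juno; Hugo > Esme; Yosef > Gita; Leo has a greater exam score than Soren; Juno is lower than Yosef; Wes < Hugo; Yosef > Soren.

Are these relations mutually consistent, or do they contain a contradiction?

consistent

The single ordering Juno < Xin < Wes < Soren < Esme < Hugo < Leo < Finn < Gita < Yosef satisfies every listed relation, so no contradiction arises.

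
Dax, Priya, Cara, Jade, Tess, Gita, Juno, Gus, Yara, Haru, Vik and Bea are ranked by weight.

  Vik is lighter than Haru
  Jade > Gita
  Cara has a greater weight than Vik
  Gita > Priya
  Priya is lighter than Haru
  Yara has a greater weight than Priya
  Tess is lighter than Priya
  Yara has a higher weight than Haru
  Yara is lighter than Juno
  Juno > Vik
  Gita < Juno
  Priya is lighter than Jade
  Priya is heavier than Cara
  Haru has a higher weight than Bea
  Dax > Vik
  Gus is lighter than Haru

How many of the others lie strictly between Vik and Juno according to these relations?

5

Chaining upward from Vik reaches: Cara, Priya, Gita, Dax, Haru, Jade, Yara.
Chaining downward from Juno reaches: Bea, Gus, Tess, Cara, Priya, Gita, Haru, Yara.
Strictly between Vik and Juno are those in both lists: Cara, Priya, Gita, Haru, Yara — 5 elements.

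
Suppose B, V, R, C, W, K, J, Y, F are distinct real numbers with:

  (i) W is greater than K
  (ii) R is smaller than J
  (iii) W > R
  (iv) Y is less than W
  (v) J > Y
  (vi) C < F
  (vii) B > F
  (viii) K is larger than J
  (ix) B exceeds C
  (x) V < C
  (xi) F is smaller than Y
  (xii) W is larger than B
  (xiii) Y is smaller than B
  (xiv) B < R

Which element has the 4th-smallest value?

Chaining the given pairs: V < C < F < Y < B < R < J < K < W.
Counting 4 from the smallest end gives Y.

Y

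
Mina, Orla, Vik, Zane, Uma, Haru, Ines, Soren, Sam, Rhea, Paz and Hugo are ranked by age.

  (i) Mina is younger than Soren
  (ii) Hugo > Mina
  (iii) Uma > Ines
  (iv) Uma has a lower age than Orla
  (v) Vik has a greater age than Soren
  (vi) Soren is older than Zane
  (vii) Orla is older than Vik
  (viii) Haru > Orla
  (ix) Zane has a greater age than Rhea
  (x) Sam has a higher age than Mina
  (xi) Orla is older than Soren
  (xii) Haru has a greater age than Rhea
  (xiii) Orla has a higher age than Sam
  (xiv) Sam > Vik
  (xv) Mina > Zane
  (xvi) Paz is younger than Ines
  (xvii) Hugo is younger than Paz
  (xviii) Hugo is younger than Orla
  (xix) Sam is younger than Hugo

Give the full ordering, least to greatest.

Rhea < Zane < Mina < Soren < Vik < Sam < Hugo < Paz < Ines < Uma < Orla < Haru

Each adjacent pair is fixed by a given relation: Rhea < Zane; Zane < Mina; Mina < Soren; Soren < Vik; Vik < Sam; Sam < Hugo; Hugo < Paz; Paz < Ines; Ines < Uma; Uma < Orla; Orla < Haru. Chaining them end to end gives the full order.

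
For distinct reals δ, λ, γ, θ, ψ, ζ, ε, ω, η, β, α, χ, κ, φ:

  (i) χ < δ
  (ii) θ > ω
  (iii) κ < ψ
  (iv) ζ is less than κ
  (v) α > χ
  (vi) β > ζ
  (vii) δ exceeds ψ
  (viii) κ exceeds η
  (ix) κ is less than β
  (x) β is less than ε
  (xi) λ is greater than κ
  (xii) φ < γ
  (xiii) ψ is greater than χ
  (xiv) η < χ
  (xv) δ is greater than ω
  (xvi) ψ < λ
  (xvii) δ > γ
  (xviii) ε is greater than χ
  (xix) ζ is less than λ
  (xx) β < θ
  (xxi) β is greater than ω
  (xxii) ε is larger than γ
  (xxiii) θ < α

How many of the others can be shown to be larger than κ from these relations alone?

The elements the relations force above κ are β, ψ, λ, δ, θ, ε, α — no chain reaches any other.
That is 7.

7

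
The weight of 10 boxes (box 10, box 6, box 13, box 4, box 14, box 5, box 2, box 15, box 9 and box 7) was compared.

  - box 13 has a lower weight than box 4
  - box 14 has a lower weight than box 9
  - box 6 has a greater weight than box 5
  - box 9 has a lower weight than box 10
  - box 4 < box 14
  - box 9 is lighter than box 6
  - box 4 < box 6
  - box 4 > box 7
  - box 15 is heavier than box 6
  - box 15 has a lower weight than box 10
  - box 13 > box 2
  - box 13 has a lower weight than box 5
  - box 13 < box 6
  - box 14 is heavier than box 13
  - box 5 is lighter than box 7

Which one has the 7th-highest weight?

The consecutive relations fix a unique order: box 2 < box 13 < box 5 < box 7 < box 4 < box 14 < box 9 < box 6 < box 15 < box 10.
The 7th largest is box 7.

box 7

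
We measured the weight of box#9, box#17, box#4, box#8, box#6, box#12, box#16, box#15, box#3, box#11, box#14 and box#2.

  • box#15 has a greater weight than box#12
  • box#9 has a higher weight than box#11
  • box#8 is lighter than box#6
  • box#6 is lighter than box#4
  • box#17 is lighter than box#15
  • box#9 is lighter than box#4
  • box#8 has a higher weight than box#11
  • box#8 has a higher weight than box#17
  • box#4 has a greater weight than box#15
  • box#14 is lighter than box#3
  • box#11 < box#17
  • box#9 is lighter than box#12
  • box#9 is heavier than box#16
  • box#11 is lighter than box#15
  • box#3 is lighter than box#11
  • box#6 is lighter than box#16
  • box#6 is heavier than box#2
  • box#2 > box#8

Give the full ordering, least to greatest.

The consecutive links are each given: box#14 < box#3; box#3 < box#11; box#11 < box#17; box#17 < box#8; box#8 < box#2; box#2 < box#6; box#6 < box#16; box#16 < box#9; box#9 < box#12; box#12 < box#15; box#15 < box#4.

box#14 < box#3 < box#11 < box#17 < box#8 < box#2 < box#6 < box#16 < box#9 < box#12 < box#15 < box#4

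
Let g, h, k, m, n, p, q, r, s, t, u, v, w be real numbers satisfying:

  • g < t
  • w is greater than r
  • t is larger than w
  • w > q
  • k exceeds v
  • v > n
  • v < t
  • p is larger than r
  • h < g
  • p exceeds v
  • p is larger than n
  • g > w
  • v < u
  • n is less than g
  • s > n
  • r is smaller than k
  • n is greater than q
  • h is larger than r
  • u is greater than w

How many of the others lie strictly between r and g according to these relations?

The relations place r below g. An element lies strictly between them when it is forced above r and also forced below g.
Above r: {w, k, h, p, u, t}. Below g: {q, n, w, h}.
Intersection: {w, h} — 2.

2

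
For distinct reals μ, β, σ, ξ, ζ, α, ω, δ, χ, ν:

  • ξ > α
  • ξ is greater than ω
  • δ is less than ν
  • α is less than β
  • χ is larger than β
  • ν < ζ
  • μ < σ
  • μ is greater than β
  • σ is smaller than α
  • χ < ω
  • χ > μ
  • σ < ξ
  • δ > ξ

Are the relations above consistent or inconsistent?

Chaining the given relations yields μ < σ < α < β, so μ < β. But one relation states β < μ. These cannot both hold.

inconsistent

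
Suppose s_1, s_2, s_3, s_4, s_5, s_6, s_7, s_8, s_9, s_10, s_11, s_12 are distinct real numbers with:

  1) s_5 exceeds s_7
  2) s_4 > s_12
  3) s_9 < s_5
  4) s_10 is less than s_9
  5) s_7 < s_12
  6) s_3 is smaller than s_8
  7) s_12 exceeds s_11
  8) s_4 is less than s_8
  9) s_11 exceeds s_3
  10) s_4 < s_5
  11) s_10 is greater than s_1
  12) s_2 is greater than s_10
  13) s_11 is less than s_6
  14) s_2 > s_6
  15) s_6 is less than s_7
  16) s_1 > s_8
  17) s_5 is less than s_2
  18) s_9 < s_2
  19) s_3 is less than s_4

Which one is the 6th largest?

s_8

Piecing the relations together gives one ordering: s_3 < s_11 < s_6 < s_7 < s_12 < s_4 < s_8 < s_1 < s_10 < s_9 < s_5 < s_2.
Counting 6 from the largest end gives s_8.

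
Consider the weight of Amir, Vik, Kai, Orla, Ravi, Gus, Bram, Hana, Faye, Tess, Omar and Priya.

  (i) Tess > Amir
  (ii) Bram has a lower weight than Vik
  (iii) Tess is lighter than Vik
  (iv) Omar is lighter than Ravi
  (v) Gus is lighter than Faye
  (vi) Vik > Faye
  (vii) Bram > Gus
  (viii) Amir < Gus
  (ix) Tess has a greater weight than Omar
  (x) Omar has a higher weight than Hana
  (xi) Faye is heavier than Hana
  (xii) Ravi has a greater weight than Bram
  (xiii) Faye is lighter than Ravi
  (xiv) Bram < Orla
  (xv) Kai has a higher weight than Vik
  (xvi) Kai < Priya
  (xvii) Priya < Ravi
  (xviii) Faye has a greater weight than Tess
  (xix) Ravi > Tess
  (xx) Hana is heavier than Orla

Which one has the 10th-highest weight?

Bram

Piecing the relations together gives one ordering: Amir < Gus < Bram < Orla < Hana < Omar < Tess < Faye < Vik < Kai < Priya < Ravi.
Counting 10 from the largest end gives Bram.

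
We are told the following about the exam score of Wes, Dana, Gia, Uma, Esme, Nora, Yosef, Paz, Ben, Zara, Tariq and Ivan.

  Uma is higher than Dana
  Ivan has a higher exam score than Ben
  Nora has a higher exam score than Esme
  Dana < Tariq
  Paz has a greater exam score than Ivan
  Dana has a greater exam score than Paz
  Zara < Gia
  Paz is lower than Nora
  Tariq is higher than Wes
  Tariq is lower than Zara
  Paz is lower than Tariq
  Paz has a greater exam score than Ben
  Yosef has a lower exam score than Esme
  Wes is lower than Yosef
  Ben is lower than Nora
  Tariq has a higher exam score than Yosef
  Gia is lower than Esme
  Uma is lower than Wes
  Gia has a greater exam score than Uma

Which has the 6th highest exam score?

Chaining the given pairs: Ben < Ivan < Paz < Dana < Uma < Wes < Yosef < Tariq < Zara < Gia < Esme < Nora.
The 6th largest is Yosef.

Yosef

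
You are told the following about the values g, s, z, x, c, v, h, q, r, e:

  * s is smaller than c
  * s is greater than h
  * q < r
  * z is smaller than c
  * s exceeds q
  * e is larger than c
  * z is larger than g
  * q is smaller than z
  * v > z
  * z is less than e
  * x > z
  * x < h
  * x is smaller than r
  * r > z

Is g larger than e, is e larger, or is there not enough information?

The relevant relations are g < z; z < x; x < h; h < s; s < c; c < e.
Chaining these gives g < z < x < h < s < c < e.
So e is larger.

e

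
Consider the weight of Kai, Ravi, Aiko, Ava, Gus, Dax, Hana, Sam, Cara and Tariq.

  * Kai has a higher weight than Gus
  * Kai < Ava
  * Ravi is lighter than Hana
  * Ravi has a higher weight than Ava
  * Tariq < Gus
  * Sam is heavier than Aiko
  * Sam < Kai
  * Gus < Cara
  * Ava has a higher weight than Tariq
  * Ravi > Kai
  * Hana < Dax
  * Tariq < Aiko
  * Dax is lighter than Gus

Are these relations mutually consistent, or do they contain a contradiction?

We have Gus < Kai stated directly, yet also Kai < Ava < Ravi < Hana < Dax < Gus by chaining the others — so Kai < Gus. Contradiction.

inconsistent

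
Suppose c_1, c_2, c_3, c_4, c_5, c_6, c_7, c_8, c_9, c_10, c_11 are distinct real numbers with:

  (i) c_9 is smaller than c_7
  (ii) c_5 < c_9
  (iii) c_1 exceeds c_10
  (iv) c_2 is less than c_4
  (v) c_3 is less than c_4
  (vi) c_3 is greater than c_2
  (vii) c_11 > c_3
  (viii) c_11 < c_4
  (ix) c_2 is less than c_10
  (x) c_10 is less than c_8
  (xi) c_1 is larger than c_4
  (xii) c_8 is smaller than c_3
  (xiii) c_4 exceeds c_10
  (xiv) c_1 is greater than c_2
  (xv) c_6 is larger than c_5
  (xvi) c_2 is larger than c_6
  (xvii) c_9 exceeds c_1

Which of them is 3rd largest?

c_1

Chaining the given pairs: c_5 < c_6 < c_2 < c_10 < c_8 < c_3 < c_11 < c_4 < c_1 < c_9 < c_7.
Counting 3 from the largest end gives c_1.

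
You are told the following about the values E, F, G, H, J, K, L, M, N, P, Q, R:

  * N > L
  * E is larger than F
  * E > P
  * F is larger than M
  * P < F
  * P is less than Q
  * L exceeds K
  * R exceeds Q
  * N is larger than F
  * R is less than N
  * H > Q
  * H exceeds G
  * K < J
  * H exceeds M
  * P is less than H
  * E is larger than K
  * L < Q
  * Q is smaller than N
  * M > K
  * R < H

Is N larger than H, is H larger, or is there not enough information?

Following every chain through H: below H we get K, L, P, M, G, Q, R.
N is not reached, and no chain runs the other way from N to H.
So the given relations leave the order of H and N undetermined.

undetermined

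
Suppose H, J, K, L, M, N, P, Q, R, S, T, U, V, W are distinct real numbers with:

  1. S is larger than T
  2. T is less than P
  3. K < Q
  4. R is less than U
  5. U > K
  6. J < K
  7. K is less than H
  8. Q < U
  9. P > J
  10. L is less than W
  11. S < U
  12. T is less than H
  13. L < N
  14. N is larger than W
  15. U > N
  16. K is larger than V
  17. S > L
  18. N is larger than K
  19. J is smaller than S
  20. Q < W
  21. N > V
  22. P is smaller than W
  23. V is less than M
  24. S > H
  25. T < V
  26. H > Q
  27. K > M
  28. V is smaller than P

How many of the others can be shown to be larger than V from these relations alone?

9

Directly above V: M, P, K, N.
One step further: Q, H, W, U (8 so far).
One step further: S (9 so far).
Nothing else is reachable above V; 9 in all.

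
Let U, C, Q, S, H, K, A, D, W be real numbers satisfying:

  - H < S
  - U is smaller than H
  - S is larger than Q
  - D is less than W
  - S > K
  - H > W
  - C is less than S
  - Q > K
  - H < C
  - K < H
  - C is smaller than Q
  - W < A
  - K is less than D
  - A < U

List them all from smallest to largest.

K < D < W < A < U < H < C < Q < S

Each adjacent pair is fixed by a given relation: K < D; D < W; W < A; A < U; U < H; H < C; C < Q; Q < S. Chaining them end to end gives the full order.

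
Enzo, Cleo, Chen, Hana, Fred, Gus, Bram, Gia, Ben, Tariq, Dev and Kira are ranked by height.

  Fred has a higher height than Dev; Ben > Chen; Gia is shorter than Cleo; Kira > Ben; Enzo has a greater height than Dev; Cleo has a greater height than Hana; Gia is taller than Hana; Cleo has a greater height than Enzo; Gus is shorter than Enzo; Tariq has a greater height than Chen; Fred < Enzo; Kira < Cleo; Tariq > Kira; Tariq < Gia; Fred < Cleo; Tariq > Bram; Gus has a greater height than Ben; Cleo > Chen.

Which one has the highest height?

Hana is not greatest since Hana < Cleo; Chen is not greatest since Chen < Cleo; Dev is not greatest since Dev < Enzo; Ben is not greatest since Ben < Gus; Bram is not greatest since Bram < Tariq; Kira is not greatest since Kira < Cleo; Tariq is not greatest since Tariq < Gia; Gus is not greatest since Gus < Enzo; Gia is not greatest since Gia < Cleo; Fred is not greatest since Fred < Enzo; Enzo is not greatest since Enzo < Cleo.
Only Cleo has nothing above it, so Cleo is the highest height.

Cleo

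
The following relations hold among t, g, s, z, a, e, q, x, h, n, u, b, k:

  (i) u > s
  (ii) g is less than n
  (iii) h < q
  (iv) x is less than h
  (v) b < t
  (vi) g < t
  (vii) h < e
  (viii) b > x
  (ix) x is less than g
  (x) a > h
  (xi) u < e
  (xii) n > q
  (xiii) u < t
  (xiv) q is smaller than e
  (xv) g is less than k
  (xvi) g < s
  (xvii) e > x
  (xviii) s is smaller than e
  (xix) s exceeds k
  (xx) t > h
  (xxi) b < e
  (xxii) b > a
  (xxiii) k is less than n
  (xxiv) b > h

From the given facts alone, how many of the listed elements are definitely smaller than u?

From u the given relations immediately reach s.
From those, g, k — 3 in total.
From those, x — 4 in total.
Nothing else is reachable below u; 4 in all.

4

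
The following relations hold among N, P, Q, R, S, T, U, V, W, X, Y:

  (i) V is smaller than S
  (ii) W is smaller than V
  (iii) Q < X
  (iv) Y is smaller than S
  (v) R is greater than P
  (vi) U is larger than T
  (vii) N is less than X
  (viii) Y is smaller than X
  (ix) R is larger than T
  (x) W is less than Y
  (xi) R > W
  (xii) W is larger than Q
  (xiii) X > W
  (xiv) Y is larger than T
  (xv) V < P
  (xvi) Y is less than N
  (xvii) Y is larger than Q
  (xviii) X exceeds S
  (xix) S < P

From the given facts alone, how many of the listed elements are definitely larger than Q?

The elements the relations force above Q are W, Y, N, V, S, X, P, R — no chain reaches any other.
That is 8.

8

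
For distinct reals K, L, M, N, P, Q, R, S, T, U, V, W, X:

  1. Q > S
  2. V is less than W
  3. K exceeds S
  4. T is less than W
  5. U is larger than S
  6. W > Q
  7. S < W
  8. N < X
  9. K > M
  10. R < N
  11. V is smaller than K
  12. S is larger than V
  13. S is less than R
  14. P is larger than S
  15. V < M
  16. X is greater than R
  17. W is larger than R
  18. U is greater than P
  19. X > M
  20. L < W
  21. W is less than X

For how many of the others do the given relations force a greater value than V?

10

From V the given relations immediately reach S, M, W, K.
From those, Q, P, R, U, X — 9 in total.
From those, N — 10 in total.
Nothing else is reachable above V; 10 in all.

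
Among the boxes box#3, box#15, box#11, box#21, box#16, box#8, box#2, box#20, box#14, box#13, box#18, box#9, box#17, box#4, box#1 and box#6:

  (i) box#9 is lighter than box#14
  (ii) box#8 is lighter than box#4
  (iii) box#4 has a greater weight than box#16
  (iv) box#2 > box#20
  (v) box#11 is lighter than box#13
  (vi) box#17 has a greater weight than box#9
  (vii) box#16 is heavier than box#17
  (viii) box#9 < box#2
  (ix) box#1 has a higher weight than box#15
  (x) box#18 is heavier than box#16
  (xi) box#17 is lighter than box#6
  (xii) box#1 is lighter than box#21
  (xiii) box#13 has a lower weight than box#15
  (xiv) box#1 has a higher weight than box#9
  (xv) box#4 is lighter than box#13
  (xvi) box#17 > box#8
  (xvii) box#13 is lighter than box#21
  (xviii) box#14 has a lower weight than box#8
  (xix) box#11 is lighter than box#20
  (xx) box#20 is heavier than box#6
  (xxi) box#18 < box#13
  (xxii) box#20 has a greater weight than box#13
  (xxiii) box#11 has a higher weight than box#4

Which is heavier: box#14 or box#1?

box#1

Link the given pairs in sequence: box#14 < box#8; box#8 < box#17; box#17 < box#16; box#16 < box#4; box#4 < box#11; box#11 < box#13; box#13 < box#15; box#15 < box#1.
Chaining these gives box#14 < box#8 < box#17 < box#16 < box#4 < box#11 < box#13 < box#15 < box#1.
So box#14 < box#1; box#1 is the heavier of the two.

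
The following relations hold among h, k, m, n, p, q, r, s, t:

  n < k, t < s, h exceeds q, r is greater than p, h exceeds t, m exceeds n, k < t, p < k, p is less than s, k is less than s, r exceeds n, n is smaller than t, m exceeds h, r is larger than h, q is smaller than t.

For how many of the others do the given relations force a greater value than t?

From t the given relations immediately reach h, s.
From those, m, r — 4 in total.
No other element is forced above t by the given relations, so the count is 4.

4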